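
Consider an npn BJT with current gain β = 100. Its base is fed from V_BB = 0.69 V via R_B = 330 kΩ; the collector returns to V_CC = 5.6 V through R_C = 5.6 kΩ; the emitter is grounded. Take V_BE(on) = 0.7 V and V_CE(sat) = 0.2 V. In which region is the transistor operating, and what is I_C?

V_BB = 0.69 V ≤ V_BE(on) = 0.7 V, so the base-emitter junction is not forward biased.
The transistor is in cutoff: I_B = I_C = 0.

cutoff; I_C ≈ 0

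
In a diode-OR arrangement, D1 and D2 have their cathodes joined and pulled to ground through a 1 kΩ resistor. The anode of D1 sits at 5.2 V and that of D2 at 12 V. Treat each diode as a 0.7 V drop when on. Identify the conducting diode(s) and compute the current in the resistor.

Only D2 conducts; I_R ≈ 11 mA

Assume both conduct. Then node N would need to be at both 5.2−0.7 = 4.5 V and 12−0.7 = 11.3 V, which is impossible.
Assume only D2 conducts: V_N = 12 − 0.7 = 11.3 V, so I_R = 11.3/1 = 11.3 mA.
Check D1: its anode-to-cathode voltage is 5.2 − 11.3 = -6.1 V < 0.7 V, so it is off. The assumption is consistent.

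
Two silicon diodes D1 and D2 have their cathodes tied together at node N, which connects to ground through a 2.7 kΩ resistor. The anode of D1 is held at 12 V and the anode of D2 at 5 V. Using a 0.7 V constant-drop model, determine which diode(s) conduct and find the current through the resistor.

Assume both conduct. Then node N would need to be at both 12−0.7 = 11.3 V and 5−0.7 = 4.3 V, which is impossible.
Assume only D1 conducts: V_N = 12 − 0.7 = 11.3 V, so I_R = 11.3/2.7 = 4.19 mA.
Check D2: its anode-to-cathode voltage is 5 − 11.3 = -6.3 V < 0.7 V, so it is off. The assumption is consistent.

Only D1 conducts; I_R ≈ 4.2 mA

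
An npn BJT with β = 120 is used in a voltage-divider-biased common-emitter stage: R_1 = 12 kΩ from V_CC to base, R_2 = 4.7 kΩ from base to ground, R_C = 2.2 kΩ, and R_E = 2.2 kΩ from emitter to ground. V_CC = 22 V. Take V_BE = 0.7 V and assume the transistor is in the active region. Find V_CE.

Thevenize the base divider: V_Th = V_CC·R_2/(R_1+R_2) = 22×4.7/16.7 = 6.19 V, R_Th = R_1‖R_2 = 3.38 kΩ.
Base-emitter loop: V_Th = I_B·R_Th + V_BE + (β+1)I_B·R_E, so I_B = (6.19 − 0.7) / (3.38 + 121×2.2) = 0.0204 mA.
I_C = β·I_B = 120×0.0204 = 2.44 mA, and I_E = (β+1)I_B = 2.46 mA.
V_CE = V_CC − I_C·R_C − I_E·R_E = 22 − 2.44×2.2 − 2.46×2.2 = 11.2 V.
V_CE = 11.2 V > 0.2 V confirms active-region operation.

V_CE ≈ 11 V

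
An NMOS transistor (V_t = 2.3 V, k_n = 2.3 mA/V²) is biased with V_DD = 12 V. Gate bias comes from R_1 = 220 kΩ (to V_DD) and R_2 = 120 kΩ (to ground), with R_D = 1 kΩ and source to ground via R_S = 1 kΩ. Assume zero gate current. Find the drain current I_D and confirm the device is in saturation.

V_G = V_DD·R_2/(R_1+R_2) = 12×120/340 = 4.24 V.
Assume saturation: I_D = (k_n/2)(V_GS − V_t)² with V_GS = V_G − I_D·R_S = 4.24 − 1·I_D.
Substituting gives 1.15·I_D² − 5.45·I_D + 4.31 = 0, with roots I_D = 1 or 3.74 mA.
The root I_D = 3.74 mA gives V_GS = 0.497 V ≤ V_t, so take I_D = 1 mA.
Then V_GS = 3.23 V and V_DS = V_DD − I_D(R_D+R_S) = 12 − 1×2 = 10 V.
Saturation requires V_DS ≥ V_GS − V_t = 0.933 V; 10 ≥ 0.933 ✓.

I_D ≈ 1 mA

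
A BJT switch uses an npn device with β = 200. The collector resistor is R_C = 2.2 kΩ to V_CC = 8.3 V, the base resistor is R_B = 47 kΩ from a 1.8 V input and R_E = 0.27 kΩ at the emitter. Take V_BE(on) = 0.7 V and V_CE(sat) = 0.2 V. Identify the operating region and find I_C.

Assume active. Base-emitter loop: I_B = (V_BB − V_BE)/(R_B + (β+1)R_E) = (1.8 − 0.7)/(47 + 201×0.27) = 0.0109 mA.
I_C = β·I_B = 200×0.0109 = 2.17 mA.
V_CE = V_CC − I_C·R_C − I_E·R_E = 8.3 − 2.17×2.2 − 2.18×0.27 = 2.93 V > V_CE(sat), so the active-region assumption holds.

active; I_C ≈ 2.2 mA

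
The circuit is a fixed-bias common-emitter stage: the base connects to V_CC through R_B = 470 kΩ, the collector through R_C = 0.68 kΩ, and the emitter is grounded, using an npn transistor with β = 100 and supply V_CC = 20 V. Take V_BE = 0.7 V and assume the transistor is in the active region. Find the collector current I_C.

Base loop: V_CC = I_B·R_B + V_BE, so I_B = (20 − 0.7)/470 kΩ = 0.0411 mA.
In the active region I_C = β·I_B = 100 × 0.0411 = 4.11 mA.
Collector loop: V_CE = V_CC − I_C·R_C = 20 − 4.11×0.68 = 17.2 V.
Since V_CE = 17.2 V > V_CE(sat) ≈ 0.2 V, the transistor is in the active region as assumed.

I_C ≈ 4.1 mA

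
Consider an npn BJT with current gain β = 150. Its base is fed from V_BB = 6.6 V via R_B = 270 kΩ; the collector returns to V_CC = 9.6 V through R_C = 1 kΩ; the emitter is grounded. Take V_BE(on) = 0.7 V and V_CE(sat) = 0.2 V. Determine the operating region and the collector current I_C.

active; I_C ≈ 3.3 mA

Assume active. Base-emitter loop: I_B = (V_BB − V_BE)/R_B = (6.6 − 0.7)/270 = 0.0219 mA.
I_C = β·I_B = 150×0.0219 = 3.28 mA.
V_CE = V_CC − I_C·R_C = 9.6 − 3.28×1 = 6.32 V > V_CE(sat), so the active-region assumption holds.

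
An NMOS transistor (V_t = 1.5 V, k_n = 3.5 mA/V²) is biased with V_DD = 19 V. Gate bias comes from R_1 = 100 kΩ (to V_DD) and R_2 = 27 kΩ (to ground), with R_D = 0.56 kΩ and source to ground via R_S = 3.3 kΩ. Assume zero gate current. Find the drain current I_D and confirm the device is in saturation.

I_D ≈ 0.59 mA

V_G = V_DD·R_2/(R_1+R_2) = 19×27/127 = 4.04 V.
Assume saturation: I_D = (k_n/2)(V_GS − V_t)² with V_GS = V_G − I_D·R_S = 4.04 − 3.3·I_D.
Substituting gives 19.1·I_D² − 30.3·I_D + 11.3 = 0, with roots I_D = 0.593 or 0.998 mA.
The root I_D = 0.998 mA gives V_GS = 0.745 V ≤ V_t, so take I_D = 0.593 mA.
Then V_GS = 2.08 V and V_DS = V_DD − I_D(R_D+R_S) = 19 − 0.593×3.86 = 16.7 V.
Saturation requires V_DS ≥ V_GS − V_t = 0.582 V; 16.7 ≥ 0.582 ✓.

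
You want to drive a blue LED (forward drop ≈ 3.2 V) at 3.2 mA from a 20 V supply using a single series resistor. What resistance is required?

R ≈ 5.2 kΩ

The resistor drops V_S − V_D = 20 − 3.2 = 16.8 V at 3.2 mA.
R = 16.8 V / 3.2 mA = 5.25 kΩ.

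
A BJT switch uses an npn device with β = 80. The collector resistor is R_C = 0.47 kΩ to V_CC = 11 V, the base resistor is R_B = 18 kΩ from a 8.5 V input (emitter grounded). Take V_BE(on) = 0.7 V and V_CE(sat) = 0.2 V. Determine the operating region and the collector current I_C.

saturation; I_C ≈ 23 mA

Assume active: I_B = (8.5 − 0.7)/18 = 0.433 mA, giving I_C = β·I_B = 34.7 mA.
But then V_CE = 11 − 34.7×0.47 = -5.29 V < V_CE(sat) = 0.2 V — impossible in the active region.
So the transistor is saturated. With V_CE = 0.2 V, I_C = (V_CC − 0.2)/R_C = 10.8/0.47 = 23 mA.
Check: β·I_B = 34.7 mA > I_C = 23 mA, confirming saturation.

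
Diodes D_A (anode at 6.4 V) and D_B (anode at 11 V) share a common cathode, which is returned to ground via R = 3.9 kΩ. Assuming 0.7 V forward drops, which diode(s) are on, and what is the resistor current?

Only D_B conducts; I_R ≈ 2.6 mA

Assume both conduct. Then node N would need to be at both 6.4−0.7 = 5.7 V and 11−0.7 = 10.3 V, which is impossible.
Assume only D_B conducts: V_N = 11 − 0.7 = 10.3 V, so I_R = 10.3/3.9 = 2.64 mA.
Check D_A: its anode-to-cathode voltage is 6.4 − 10.3 = -3.9 V < 0.7 V, so it is off. The assumption is consistent.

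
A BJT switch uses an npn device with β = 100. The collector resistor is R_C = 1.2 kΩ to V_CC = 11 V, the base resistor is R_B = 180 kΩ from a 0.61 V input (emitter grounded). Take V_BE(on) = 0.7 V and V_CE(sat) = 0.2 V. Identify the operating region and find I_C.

cutoff; I_C ≈ 0

V_BB = 0.61 V ≤ V_BE(on) = 0.7 V, so the base-emitter junction is not forward biased.
The transistor is in cutoff: I_B = I_C = 0.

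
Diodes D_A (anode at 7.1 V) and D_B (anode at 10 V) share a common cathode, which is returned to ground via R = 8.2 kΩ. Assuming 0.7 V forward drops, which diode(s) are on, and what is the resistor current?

Assume both conduct. Then node N would need to be at both 7.1−0.7 = 6.4 V and 10−0.7 = 9.3 V, which is impossible.
Assume only D_B conducts: V_N = 10 − 0.7 = 9.3 V, so I_R = 9.3/8.2 = 1.13 mA.
Check D_A: its anode-to-cathode voltage is 7.1 − 9.3 = -2.2 V < 0.7 V, so it is off. The assumption is consistent.

Only D_B conducts; I_R ≈ 1.1 mA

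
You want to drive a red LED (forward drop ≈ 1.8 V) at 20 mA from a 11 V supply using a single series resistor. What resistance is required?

R ≈ 0.46 kΩ

The resistor drops V_S − V_D = 11 − 1.8 = 9.2 V at 20 mA.
R = 9.2 V / 20 mA = 0.46 kΩ.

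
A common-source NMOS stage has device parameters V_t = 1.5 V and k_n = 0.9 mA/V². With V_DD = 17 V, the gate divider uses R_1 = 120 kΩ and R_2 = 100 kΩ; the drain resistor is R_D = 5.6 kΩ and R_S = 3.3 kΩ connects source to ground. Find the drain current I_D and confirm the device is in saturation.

V_G = V_DD·R_2/(R_1+R_2) = 17×100/220 = 7.73 V.
Assume saturation: I_D = (k_n/2)(V_GS − V_t)² with V_GS = V_G − I_D·R_S = 7.73 − 3.3·I_D.
Substituting gives 4.9·I_D² − 19.5·I_D + 17.5 = 0, with roots I_D = 1.36 or 2.62 mA.
The root I_D = 2.62 mA gives V_GS = -0.912 V ≤ V_t, so take I_D = 1.36 mA.
Then V_GS = 3.24 V and V_DS = V_DD − I_D(R_D+R_S) = 17 − 1.36×8.9 = 4.89 V.
Saturation requires V_DS ≥ V_GS − V_t = 1.74 V; 4.89 ≥ 1.74 ✓.

I_D ≈ 1.4 mA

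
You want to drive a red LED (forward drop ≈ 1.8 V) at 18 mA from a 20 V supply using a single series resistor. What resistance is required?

The resistor drops V_S − V_D = 20 − 1.8 = 18.2 V at 18 mA.
R = 18.2 V / 18 mA = 1.01 kΩ.

R ≈ 1 kΩ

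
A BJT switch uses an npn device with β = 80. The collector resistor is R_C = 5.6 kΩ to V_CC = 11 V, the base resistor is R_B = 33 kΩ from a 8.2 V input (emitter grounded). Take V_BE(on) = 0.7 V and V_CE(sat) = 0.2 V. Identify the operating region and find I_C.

saturation; I_C ≈ 1.9 mA

Assume active: I_B = (8.2 − 0.7)/33 = 0.227 mA, giving I_C = β·I_B = 18.2 mA.
But then V_CE = 11 − 18.2×5.6 = -90.8 V < V_CE(sat) = 0.2 V — impossible in the active region.
So the transistor is saturated. With V_CE = 0.2 V, I_C = (V_CC − 0.2)/R_C = 10.8/5.6 = 1.93 mA.
Check: β·I_B = 18.2 mA > I_C = 1.93 mA, confirming saturation.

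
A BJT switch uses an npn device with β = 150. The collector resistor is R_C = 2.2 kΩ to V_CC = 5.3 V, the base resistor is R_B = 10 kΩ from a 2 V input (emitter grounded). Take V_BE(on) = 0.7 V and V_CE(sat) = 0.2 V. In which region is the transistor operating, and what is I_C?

saturation; I_C ≈ 2.3 mA

Assume active: I_B = (2 − 0.7)/10 = 0.13 mA, giving I_C = β·I_B = 19.5 mA.
But then V_CE = 5.3 − 19.5×2.2 = -37.6 V < V_CE(sat) = 0.2 V — impossible in the active region.
So the transistor is saturated. With V_CE = 0.2 V, I_C = (V_CC − 0.2)/R_C = 5.1/2.2 = 2.32 mA.
Check: β·I_B = 19.5 mA > I_C = 2.32 mA, confirming saturation.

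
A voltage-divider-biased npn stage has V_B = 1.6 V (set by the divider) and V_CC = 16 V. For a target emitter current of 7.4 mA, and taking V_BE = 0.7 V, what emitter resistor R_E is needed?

R_E ≈ 0.12 kΩ

V_E = V_B − V_BE = 1.6 − 0.7 = 0.9 V.
R_E = V_E / I_E = 0.9 / 7.4 = 0.122 kΩ.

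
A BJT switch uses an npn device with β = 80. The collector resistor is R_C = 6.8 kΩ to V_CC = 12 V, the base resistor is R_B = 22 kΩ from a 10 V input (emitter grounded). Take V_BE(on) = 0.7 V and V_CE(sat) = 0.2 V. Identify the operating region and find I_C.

saturation; I_C ≈ 1.7 mA

Assume active: I_B = (10 − 0.7)/22 = 0.423 mA, giving I_C = β·I_B = 33.8 mA.
But then V_CE = 12 − 33.8×6.8 = -218 V < V_CE(sat) = 0.2 V — impossible in the active region.
So the transistor is saturated. With V_CE = 0.2 V, I_C = (V_CC − 0.2)/R_C = 11.8/6.8 = 1.74 mA.
Check: β·I_B = 33.8 mA > I_C = 1.74 mA, confirming saturation.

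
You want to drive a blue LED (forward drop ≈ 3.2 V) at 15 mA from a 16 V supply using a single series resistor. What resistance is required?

R ≈ 0.85 kΩ

The resistor drops V_S − V_D = 16 − 3.2 = 12.8 V at 15 mA.
R = 12.8 V / 15 mA = 0.853 kΩ.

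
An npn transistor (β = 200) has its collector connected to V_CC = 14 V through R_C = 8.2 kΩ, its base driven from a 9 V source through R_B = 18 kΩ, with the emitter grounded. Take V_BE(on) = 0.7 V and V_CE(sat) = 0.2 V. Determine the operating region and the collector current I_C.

Assume active: I_B = (9 − 0.7)/18 = 0.461 mA, giving I_C = β·I_B = 92.2 mA.
But then V_CE = 14 − 92.2×8.2 = -742 V < V_CE(sat) = 0.2 V — impossible in the active region.
So the transistor is saturated. With V_CE = 0.2 V, I_C = (V_CC − 0.2)/R_C = 13.8/8.2 = 1.68 mA.
Check: β·I_B = 92.2 mA > I_C = 1.68 mA, confirming saturation.

saturation; I_C ≈ 1.7 mA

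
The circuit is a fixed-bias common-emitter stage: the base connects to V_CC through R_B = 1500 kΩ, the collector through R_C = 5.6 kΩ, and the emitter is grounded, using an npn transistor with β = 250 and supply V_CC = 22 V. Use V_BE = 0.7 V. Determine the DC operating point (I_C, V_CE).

Base loop: V_CC = I_B·R_B + V_BE, so I_B = (22 − 0.7)/1500 kΩ = 0.0142 mA.
In the active region I_C = β·I_B = 250 × 0.0142 = 3.55 mA.
Collector loop: V_CE = V_CC − I_C·R_C = 22 − 3.55×5.6 = 2.12 V.
Since V_CE = 2.12 V > V_CE(sat) ≈ 0.2 V, the transistor is in the active region as assumed.

I_C ≈ 3.6 mA, V_CE ≈ 2.1 V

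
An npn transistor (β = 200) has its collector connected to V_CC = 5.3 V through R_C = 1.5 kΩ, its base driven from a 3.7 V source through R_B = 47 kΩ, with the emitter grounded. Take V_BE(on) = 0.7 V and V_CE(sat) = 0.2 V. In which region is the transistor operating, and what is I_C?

Assume active: I_B = (3.7 − 0.7)/47 = 0.0638 mA, giving I_C = β·I_B = 12.8 mA.
But then V_CE = 5.3 − 12.8×1.5 = -13.8 V < V_CE(sat) = 0.2 V — impossible in the active region.
So the transistor is saturated. With V_CE = 0.2 V, I_C = (V_CC − 0.2)/R_C = 5.1/1.5 = 3.4 mA.
Check: β·I_B = 12.8 mA > I_C = 3.4 mA, confirming saturation.

saturation; I_C ≈ 3.4 mA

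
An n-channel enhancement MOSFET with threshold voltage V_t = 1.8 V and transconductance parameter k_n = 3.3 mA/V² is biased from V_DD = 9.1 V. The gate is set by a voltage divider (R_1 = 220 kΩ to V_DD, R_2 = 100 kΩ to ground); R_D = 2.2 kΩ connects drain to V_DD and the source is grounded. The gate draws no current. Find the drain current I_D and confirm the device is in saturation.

I_D ≈ 1.8 mA

V_G = V_DD·R_2/(R_1+R_2) = 9.1×100/320 = 2.84 V. With the source grounded, V_GS = V_G = 2.84 V.
Assume saturation: I_D = (k_n/2)(V_GS − V_t)² = (3.3/2)×(2.84 − 1.8)² = 1.65×1.04² = 1.8 mA.
V_DS = V_DD − I_D·R_D = 9.1 − 1.8×2.2 = 5.15 V.
Saturation requires V_DS ≥ V_GS − V_t = 1.04 V; 5.15 ≥ 1.04 ✓.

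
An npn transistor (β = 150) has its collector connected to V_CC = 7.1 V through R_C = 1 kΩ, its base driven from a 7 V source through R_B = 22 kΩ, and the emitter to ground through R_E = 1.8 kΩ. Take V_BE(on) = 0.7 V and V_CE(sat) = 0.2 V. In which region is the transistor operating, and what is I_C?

saturation; I_C ≈ 2.4 mA

Assume active: I_B = (7 − 0.7)/(22 + 151×1.8) = 0.0214 mA, I_C = β·I_B = 3.22 mA.
Then V_CE = 7.1 − 3.22×1 − 3.24×1.8 = -1.94 V < 0.2 V — the active assumption fails.
Re-solve with V_CE = 0.2 V. KCL at the emitter: V_E/R_E = (V_BB−0.7−V_E)/R_B + (V_CC−0.2−V_E)/R_C, giving V_E = 4.49 V.
I_C = (V_CC − 0.2 − V_E)/R_C = (6.9 − 4.49)/1 = 2.41 mA.
Check: I_B = (6.3 − 4.49)/22 = 0.0823 mA, and β·I_B = 12.4 mA > I_C, confirming saturation.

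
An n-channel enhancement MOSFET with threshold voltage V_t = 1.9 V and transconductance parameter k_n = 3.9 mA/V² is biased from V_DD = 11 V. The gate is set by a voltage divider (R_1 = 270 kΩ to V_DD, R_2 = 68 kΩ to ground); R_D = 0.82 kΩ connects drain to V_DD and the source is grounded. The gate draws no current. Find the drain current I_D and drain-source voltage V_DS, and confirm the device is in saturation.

I_D ≈ 0.19 mA, V_DS ≈ 11 V

V_G = V_DD·R_2/(R_1+R_2) = 11×68/338 = 2.21 V. With the source grounded, V_GS = V_G = 2.21 V.
Assume saturation: I_D = (k_n/2)(V_GS − V_t)² = (3.9/2)×(2.21 − 1.9)² = 1.95×0.313² = 0.191 mA.
V_DS = V_DD − I_D·R_D = 11 − 0.191×0.82 = 10.8 V.
Saturation requires V_DS ≥ V_GS − V_t = 0.313 V; 10.8 ≥ 0.313 ✓.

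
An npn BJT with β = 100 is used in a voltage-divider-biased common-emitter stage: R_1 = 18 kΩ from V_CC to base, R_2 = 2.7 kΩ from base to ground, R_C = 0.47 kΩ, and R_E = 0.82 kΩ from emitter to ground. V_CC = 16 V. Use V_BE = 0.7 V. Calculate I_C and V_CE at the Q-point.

Thevenize the base divider: V_Th = V_CC·R_2/(R_1+R_2) = 16×2.7/20.7 = 2.09 V, R_Th = R_1‖R_2 = 2.35 kΩ.
Base-emitter loop: V_Th = I_B·R_Th + V_BE + (β+1)I_B·R_E, so I_B = (2.09 − 0.7) / (2.35 + 101×0.82) = 0.0163 mA.
I_C = β·I_B = 100×0.0163 = 1.63 mA, and I_E = (β+1)I_B = 1.64 mA.
V_CE = V_CC − I_C·R_C − I_E·R_E = 16 − 1.63×0.47 − 1.64×0.82 = 13.9 V.
V_CE = 13.9 V > 0.2 V confirms active-region operation.

I_C ≈ 1.6 mA, V_CE ≈ 14 V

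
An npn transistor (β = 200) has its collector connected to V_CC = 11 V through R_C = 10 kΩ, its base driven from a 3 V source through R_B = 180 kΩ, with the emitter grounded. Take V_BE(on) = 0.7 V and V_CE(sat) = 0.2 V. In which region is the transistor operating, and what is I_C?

Assume active: I_B = (3 − 0.7)/180 = 0.0128 mA, giving I_C = β·I_B = 2.56 mA.
But then V_CE = 11 − 2.56×10 = -14.6 V < V_CE(sat) = 0.2 V — impossible in the active region.
So the transistor is saturated. With V_CE = 0.2 V, I_C = (V_CC − 0.2)/R_C = 10.8/10 = 1.08 mA.
Check: β·I_B = 2.56 mA > I_C = 1.08 mA, confirming saturation.

saturation; I_C ≈ 1.1 mA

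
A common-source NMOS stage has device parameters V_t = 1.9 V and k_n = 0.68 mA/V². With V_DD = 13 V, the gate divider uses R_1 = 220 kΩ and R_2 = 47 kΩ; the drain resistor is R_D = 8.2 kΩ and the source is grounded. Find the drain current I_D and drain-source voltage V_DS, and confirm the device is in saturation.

I_D ≈ 0.051 mA, V_DS ≈ 13 V

V_G = V_DD·R_2/(R_1+R_2) = 13×47/267 = 2.29 V. With the source grounded, V_GS = V_G = 2.29 V.
Assume saturation: I_D = (k_n/2)(V_GS − V_t)² = (0.68/2)×(2.29 − 1.9)² = 0.34×0.388² = 0.0513 mA.
V_DS = V_DD − I_D·R_D = 13 − 0.0513×8.2 = 12.6 V.
Saturation requires V_DS ≥ V_GS − V_t = 0.388 V; 12.6 ≥ 0.388 ✓.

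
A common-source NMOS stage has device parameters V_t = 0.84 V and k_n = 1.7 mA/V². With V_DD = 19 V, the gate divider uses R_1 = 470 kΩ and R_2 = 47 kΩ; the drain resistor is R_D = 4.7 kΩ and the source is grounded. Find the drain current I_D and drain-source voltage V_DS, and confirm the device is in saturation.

I_D ≈ 0.67 mA, V_DS ≈ 16 V

V_G = V_DD·R_2/(R_1+R_2) = 19×47/517 = 1.73 V. With the source grounded, V_GS = V_G = 1.73 V.
Assume saturation: I_D = (k_n/2)(V_GS − V_t)² = (1.7/2)×(1.73 − 0.84)² = 0.85×0.887² = 0.669 mA.
V_DS = V_DD − I_D·R_D = 19 − 0.669×4.7 = 15.9 V.
Saturation requires V_DS ≥ V_GS − V_t = 0.887 V; 15.9 ≥ 0.887 ✓.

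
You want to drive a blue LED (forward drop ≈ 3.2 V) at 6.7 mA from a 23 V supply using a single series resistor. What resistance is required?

R ≈ 3 kΩ

The resistor drops V_S − V_D = 23 − 3.2 = 19.8 V at 6.7 mA.
R = 19.8 V / 6.7 mA = 2.96 kΩ.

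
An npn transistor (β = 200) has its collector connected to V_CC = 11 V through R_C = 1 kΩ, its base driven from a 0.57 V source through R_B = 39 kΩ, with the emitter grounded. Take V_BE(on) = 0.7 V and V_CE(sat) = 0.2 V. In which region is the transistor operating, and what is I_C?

cutoff; I_C ≈ 0

V_BB = 0.57 V ≤ V_BE(on) = 0.7 V, so the base-emitter junction is not forward biased.
The transistor is in cutoff: I_B = I_C = 0.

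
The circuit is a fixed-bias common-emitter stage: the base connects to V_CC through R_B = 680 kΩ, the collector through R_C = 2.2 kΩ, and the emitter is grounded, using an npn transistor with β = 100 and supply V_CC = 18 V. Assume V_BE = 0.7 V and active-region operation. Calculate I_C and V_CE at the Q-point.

I_C ≈ 2.5 mA, V_CE ≈ 12 V

Base loop: V_CC = I_B·R_B + V_BE, so I_B = (18 − 0.7)/680 kΩ = 0.0254 mA.
In the active region I_C = β·I_B = 100 × 0.0254 = 2.54 mA.
Collector loop: V_CE = V_CC − I_C·R_C = 18 − 2.54×2.2 = 12.4 V.
Since V_CE = 12.4 V > V_CE(sat) ≈ 0.2 V, the transistor is in the active region as assumed.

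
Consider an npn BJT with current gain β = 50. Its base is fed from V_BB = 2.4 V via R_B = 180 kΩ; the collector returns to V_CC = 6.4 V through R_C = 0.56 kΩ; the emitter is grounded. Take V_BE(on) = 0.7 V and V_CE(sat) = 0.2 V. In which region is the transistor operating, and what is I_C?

Assume active. Base-emitter loop: I_B = (V_BB − V_BE)/R_B = (2.4 − 0.7)/180 = 0.00944 mA.
I_C = β·I_B = 50×0.00944 = 0.472 mA.
V_CE = V_CC − I_C·R_C = 6.4 − 0.472×0.56 = 6.14 V > V_CE(sat), so the active-region assumption holds.

active; I_C ≈ 0.47 mA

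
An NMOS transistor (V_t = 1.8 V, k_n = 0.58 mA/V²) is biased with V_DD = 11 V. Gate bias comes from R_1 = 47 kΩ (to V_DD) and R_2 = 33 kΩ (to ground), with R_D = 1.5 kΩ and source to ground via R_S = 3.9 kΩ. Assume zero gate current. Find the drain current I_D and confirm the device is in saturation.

V_G = V_DD·R_2/(R_1+R_2) = 11×33/80 = 4.54 V.
Assume saturation: I_D = (k_n/2)(V_GS − V_t)² with V_GS = V_G − I_D·R_S = 4.54 − 3.9·I_D.
Substituting gives 4.41·I_D² − 7.19·I_D + 2.17 = 0, with roots I_D = 0.401 or 1.23 mA.
The root I_D = 1.23 mA gives V_GS = -0.259 V ≤ V_t, so take I_D = 0.401 mA.
Then V_GS = 2.98 V and V_DS = V_DD − I_D(R_D+R_S) = 11 − 0.401×5.4 = 8.84 V.
Saturation requires V_DS ≥ V_GS − V_t = 1.18 V; 8.84 ≥ 1.18 ✓.

I_D ≈ 0.4 mA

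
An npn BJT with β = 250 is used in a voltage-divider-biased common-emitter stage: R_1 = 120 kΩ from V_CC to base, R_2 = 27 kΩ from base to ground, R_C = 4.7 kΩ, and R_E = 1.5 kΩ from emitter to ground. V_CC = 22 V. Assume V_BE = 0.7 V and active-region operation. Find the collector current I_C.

I_C ≈ 2.1 mA

Thevenize the base divider: V_Th = V_CC·R_2/(R_1+R_2) = 22×27/147 = 4.04 V, R_Th = R_1‖R_2 = 22 kΩ.
Base-emitter loop: V_Th = I_B·R_Th + V_BE + (β+1)I_B·R_E, so I_B = (4.04 − 0.7) / (22 + 251×1.5) = 0.00838 mA.
I_C = β·I_B = 250×0.00838 = 2.1 mA, and I_E = (β+1)I_B = 2.1 mA.
V_CE = V_CC − I_C·R_C − I_E·R_E = 22 − 2.1×4.7 − 2.1×1.5 = 8.99 V.
V_CE = 8.99 V > 0.2 V confirms active-region operation.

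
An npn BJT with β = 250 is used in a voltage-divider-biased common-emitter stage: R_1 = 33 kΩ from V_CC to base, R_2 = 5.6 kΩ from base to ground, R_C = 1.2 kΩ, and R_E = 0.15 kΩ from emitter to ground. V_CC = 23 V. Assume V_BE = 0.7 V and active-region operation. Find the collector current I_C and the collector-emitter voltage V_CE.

I_C ≈ 16 mA, V_CE ≈ 2 V

Thevenize the base divider: V_Th = V_CC·R_2/(R_1+R_2) = 23×5.6/38.6 = 3.34 V, R_Th = R_1‖R_2 = 4.79 kΩ.
Base-emitter loop: V_Th = I_B·R_Th + V_BE + (β+1)I_B·R_E, so I_B = (3.34 − 0.7) / (4.79 + 251×0.15) = 0.0621 mA.
I_C = β·I_B = 250×0.0621 = 15.5 mA, and I_E = (β+1)I_B = 15.6 mA.
V_CE = V_CC − I_C·R_C − I_E·R_E = 23 − 15.5×1.2 − 15.6×0.15 = 2.02 V.
V_CE = 2.02 V > 0.2 V confirms active-region operation.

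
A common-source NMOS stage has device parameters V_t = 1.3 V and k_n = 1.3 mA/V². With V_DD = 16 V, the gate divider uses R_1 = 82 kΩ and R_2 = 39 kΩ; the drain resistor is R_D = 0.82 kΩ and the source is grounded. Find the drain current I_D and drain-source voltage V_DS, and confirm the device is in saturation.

I_D ≈ 9.7 mA, V_DS ≈ 8.1 V

V_G = V_DD·R_2/(R_1+R_2) = 16×39/121 = 5.16 V. With the source grounded, V_GS = V_G = 5.16 V.
Assume saturation: I_D = (k_n/2)(V_GS − V_t)² = (1.3/2)×(5.16 − 1.3)² = 0.65×3.86² = 9.67 mA.
V_DS = V_DD − I_D·R_D = 16 − 9.67×0.82 = 8.07 V.
Saturation requires V_DS ≥ V_GS − V_t = 3.86 V; 8.07 ≥ 3.86 ✓.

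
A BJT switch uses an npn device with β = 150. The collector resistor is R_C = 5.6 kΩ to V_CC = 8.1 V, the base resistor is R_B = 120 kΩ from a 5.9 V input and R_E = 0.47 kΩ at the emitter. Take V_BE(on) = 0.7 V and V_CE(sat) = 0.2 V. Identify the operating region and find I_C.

saturation; I_C ≈ 1.3 mA

Assume active: I_B = (5.9 − 0.7)/(120 + 151×0.47) = 0.0272 mA, I_C = β·I_B = 4.08 mA.
Then V_CE = 8.1 − 4.08×5.6 − 4.11×0.47 = -16.7 V < 0.2 V — the active assumption fails.
Re-solve with V_CE = 0.2 V. KCL at the emitter: V_E/R_E = (V_BB−0.7−V_E)/R_B + (V_CC−0.2−V_E)/R_C, giving V_E = 0.628 V.
I_C = (V_CC − 0.2 − V_E)/R_C = (7.9 − 0.628)/5.6 = 1.3 mA.
Check: I_B = (5.2 − 0.628)/120 = 0.0381 mA, and β·I_B = 5.71 mA > I_C, confirming saturation.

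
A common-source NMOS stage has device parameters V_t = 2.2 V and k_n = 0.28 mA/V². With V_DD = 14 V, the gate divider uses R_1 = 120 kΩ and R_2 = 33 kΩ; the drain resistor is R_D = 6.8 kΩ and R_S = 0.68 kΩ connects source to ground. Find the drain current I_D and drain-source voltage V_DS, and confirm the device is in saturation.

V_G = V_DD·R_2/(R_1+R_2) = 14×33/153 = 3.02 V.
Assume saturation: I_D = (k_n/2)(V_GS − V_t)² with V_GS = V_G − I_D·R_S = 3.02 − 0.68·I_D.
Substituting gives 0.0647·I_D² − 1.16·I_D + 0.094 = 0, with roots I_D = 0.0817 or 17.8 mA.
The root I_D = 17.8 mA gives V_GS = -9.07 V ≤ V_t, so take I_D = 0.0817 mA.
Then V_GS = 2.96 V and V_DS = V_DD − I_D(R_D+R_S) = 14 − 0.0817×7.48 = 13.4 V.
Saturation requires V_DS ≥ V_GS − V_t = 0.764 V; 13.4 ≥ 0.764 ✓.

I_D ≈ 0.082 mA, V_DS ≈ 13 V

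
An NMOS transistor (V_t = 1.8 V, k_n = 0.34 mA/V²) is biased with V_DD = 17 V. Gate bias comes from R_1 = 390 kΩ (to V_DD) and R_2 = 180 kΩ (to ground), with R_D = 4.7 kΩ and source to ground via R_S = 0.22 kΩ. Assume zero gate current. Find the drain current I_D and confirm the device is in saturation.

V_G = V_DD·R_2/(R_1+R_2) = 17×180/570 = 5.37 V.
Assume saturation: I_D = (k_n/2)(V_GS − V_t)² with V_GS = V_G − I_D·R_S = 5.37 − 0.22·I_D.
Substituting gives 0.00823·I_D² − 1.27·I_D + 2.16 = 0, with roots I_D = 1.73 or 152 mA.
The root I_D = 152 mA gives V_GS = -28.1 V ≤ V_t, so take I_D = 1.73 mA.
Then V_GS = 4.99 V and V_DS = V_DD − I_D(R_D+R_S) = 17 − 1.73×4.92 = 8.5 V.
Saturation requires V_DS ≥ V_GS − V_t = 3.19 V; 8.5 ≥ 3.19 ✓.

I_D ≈ 1.7 mA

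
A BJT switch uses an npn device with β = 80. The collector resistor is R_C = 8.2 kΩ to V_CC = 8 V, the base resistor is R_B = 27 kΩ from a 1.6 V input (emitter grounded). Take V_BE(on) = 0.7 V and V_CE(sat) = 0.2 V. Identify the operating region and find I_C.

saturation; I_C ≈ 0.95 mA

Assume active: I_B = (1.6 − 0.7)/27 = 0.0333 mA, giving I_C = β·I_B = 2.67 mA.
But then V_CE = 8 − 2.67×8.2 = -13.9 V < V_CE(sat) = 0.2 V — impossible in the active region.
So the transistor is saturated. With V_CE = 0.2 V, I_C = (V_CC − 0.2)/R_C = 7.8/8.2 = 0.951 mA.
Check: β·I_B = 2.67 mA > I_C = 0.951 mA, confirming saturation.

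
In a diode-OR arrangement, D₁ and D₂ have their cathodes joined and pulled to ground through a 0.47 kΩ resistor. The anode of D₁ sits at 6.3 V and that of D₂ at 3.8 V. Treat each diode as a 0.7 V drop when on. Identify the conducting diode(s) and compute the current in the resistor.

Assume both conduct. Then node N would need to be at both 6.3−0.7 = 5.6 V and 3.8−0.7 = 3.1 V, which is impossible.
Assume only D₁ conducts: V_N = 6.3 − 0.7 = 5.6 V, so I_R = 5.6/0.47 = 11.9 mA.
Check D₂: its anode-to-cathode voltage is 3.8 − 5.6 = -1.8 V < 0.7 V, so it is off. The assumption is consistent.

Only D₁ conducts; I_R ≈ 12 mA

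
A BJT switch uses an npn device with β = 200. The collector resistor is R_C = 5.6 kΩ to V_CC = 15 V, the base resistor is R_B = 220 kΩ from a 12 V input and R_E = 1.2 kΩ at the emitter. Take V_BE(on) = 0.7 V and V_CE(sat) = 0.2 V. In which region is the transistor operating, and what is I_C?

saturation; I_C ≈ 2.2 mA

Assume active: I_B = (12 − 0.7)/(220 + 201×1.2) = 0.0245 mA, I_C = β·I_B = 4.9 mA.
Then V_CE = 15 − 4.9×5.6 − 4.92×1.2 = -18.4 V < 0.2 V — the active assumption fails.
Re-solve with V_CE = 0.2 V. KCL at the emitter: V_E/R_E = (V_BB−0.7−V_E)/R_B + (V_CC−0.2−V_E)/R_C, giving V_E = 2.65 V.
I_C = (V_CC − 0.2 − V_E)/R_C = (14.8 − 2.65)/5.6 = 2.17 mA.
Check: I_B = (11.3 − 2.65)/220 = 0.0393 mA, and β·I_B = 7.86 mA > I_C, confirming saturation.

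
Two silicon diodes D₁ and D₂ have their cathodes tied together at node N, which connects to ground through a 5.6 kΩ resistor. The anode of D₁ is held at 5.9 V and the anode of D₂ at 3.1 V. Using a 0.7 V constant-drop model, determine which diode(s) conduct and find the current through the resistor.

Assume both conduct. Then node N would need to be at both 5.9−0.7 = 5.2 V and 3.1−0.7 = 2.4 V, which is impossible.
Assume only D₁ conducts: V_N = 5.9 − 0.7 = 5.2 V, so I_R = 5.2/5.6 = 0.929 mA.
Check D₂: its anode-to-cathode voltage is 3.1 − 5.2 = -2.1 V < 0.7 V, so it is off. The assumption is consistent.

Only D₁ conducts; I_R ≈ 0.93 mA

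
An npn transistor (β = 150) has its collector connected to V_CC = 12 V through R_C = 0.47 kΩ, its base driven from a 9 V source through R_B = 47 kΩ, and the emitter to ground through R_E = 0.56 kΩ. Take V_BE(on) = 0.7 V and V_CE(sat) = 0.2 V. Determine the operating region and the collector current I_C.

Assume active. Base-emitter loop: I_B = (V_BB − V_BE)/(R_B + (β+1)R_E) = (9 − 0.7)/(47 + 151×0.56) = 0.0631 mA.
I_C = β·I_B = 150×0.0631 = 9.46 mA.
V_CE = V_CC − I_C·R_C − I_E·R_E = 12 − 9.46×0.47 − 9.53×0.56 = 2.22 V > V_CE(sat), so the active-region assumption holds.

active; I_C ≈ 9.5 mA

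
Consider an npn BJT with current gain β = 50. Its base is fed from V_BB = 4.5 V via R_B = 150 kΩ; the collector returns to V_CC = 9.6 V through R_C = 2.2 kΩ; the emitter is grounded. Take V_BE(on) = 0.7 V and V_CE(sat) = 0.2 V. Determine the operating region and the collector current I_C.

Assume active. Base-emitter loop: I_B = (V_BB − V_BE)/R_B = (4.5 − 0.7)/150 = 0.0253 mA.
I_C = β·I_B = 50×0.0253 = 1.27 mA.
V_CE = V_CC − I_C·R_C = 9.6 − 1.27×2.2 = 6.81 V > V_CE(sat), so the active-region assumption holds.

active; I_C ≈ 1.3 mA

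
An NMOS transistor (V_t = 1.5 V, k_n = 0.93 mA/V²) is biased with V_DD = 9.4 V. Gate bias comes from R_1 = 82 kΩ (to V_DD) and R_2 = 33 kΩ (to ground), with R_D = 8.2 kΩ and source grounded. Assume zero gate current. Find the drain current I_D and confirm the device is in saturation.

V_G = V_DD·R_2/(R_1+R_2) = 9.4×33/115 = 2.7 V. With the source grounded, V_GS = V_G = 2.7 V.
Assume saturation: I_D = (k_n/2)(V_GS − V_t)² = (0.93/2)×(2.7 − 1.5)² = 0.465×1.2² = 0.667 mA.
V_DS = V_DD − I_D·R_D = 9.4 − 0.667×8.2 = 3.93 V.
Saturation requires V_DS ≥ V_GS − V_t = 1.2 V; 3.93 ≥ 1.2 ✓.

I_D ≈ 0.67 mA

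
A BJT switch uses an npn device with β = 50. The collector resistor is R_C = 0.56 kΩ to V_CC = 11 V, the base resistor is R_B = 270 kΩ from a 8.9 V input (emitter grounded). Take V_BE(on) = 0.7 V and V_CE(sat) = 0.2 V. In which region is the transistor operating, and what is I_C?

Assume active. Base-emitter loop: I_B = (V_BB − V_BE)/R_B = (8.9 − 0.7)/270 = 0.0304 mA.
I_C = β·I_B = 50×0.0304 = 1.52 mA.
V_CE = V_CC − I_C·R_C = 11 − 1.52×0.56 = 10.1 V > V_CE(sat), so the active-region assumption holds.

active; I_C ≈ 1.5 mA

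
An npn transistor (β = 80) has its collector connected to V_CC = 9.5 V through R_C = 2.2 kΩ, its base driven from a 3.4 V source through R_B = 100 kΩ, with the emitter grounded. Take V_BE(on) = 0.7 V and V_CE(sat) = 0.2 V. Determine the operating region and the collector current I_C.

active; I_C ≈ 2.2 mA

Assume active. Base-emitter loop: I_B = (V_BB − V_BE)/R_B = (3.4 − 0.7)/100 = 0.027 mA.
I_C = β·I_B = 80×0.027 = 2.16 mA.
V_CE = V_CC − I_C·R_C = 9.5 − 2.16×2.2 = 4.75 V > V_CE(sat), so the active-region assumption holds.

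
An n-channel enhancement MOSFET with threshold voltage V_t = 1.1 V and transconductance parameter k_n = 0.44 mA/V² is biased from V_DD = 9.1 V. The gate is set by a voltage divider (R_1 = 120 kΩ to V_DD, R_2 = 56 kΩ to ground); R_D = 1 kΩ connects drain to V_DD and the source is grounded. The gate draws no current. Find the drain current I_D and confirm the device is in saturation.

V_G = V_DD·R_2/(R_1+R_2) = 9.1×56/176 = 2.9 V. With the source grounded, V_GS = V_G = 2.9 V.
Assume saturation: I_D = (k_n/2)(V_GS − V_t)² = (0.44/2)×(2.9 − 1.1)² = 0.22×1.8² = 0.709 mA.
V_DS = V_DD − I_D·R_D = 9.1 − 0.709×1 = 8.39 V.
Saturation requires V_DS ≥ V_GS − V_t = 1.8 V; 8.39 ≥ 1.8 ✓.

I_D ≈ 0.71 mA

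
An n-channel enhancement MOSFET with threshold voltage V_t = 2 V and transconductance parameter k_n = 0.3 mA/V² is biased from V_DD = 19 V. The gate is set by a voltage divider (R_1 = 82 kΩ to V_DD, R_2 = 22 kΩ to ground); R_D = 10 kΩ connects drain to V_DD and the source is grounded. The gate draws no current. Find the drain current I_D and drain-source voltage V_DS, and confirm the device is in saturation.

V_G = V_DD·R_2/(R_1+R_2) = 19×22/104 = 4.02 V. With the source grounded, V_GS = V_G = 4.02 V.
Assume saturation: I_D = (k_n/2)(V_GS − V_t)² = (0.3/2)×(4.02 − 2)² = 0.15×2.02² = 0.612 mA.
V_DS = V_DD − I_D·R_D = 19 − 0.612×10 = 12.9 V.
Saturation requires V_DS ≥ V_GS − V_t = 2.02 V; 12.9 ≥ 2.02 ✓.

I_D ≈ 0.61 mA, V_DS ≈ 13 V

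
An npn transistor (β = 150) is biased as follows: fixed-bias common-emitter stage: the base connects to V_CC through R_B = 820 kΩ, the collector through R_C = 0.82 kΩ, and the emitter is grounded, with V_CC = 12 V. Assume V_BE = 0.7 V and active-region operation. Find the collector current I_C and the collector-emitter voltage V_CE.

Base loop: V_CC = I_B·R_B + V_BE, so I_B = (12 − 0.7)/820 kΩ = 0.0138 mA.
In the active region I_C = β·I_B = 150 × 0.0138 = 2.07 mA.
Collector loop: V_CE = V_CC − I_C·R_C = 12 − 2.07×0.82 = 10.3 V.
Since V_CE = 10.3 V > V_CE(sat) ≈ 0.2 V, the transistor is in the active region as assumed.

I_C ≈ 2.1 mA, V_CE ≈ 10 V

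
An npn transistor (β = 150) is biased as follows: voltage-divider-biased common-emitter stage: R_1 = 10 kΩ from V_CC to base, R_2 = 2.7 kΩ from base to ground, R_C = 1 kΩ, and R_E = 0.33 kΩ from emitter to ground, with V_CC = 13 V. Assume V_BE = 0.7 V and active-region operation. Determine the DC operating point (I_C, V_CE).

I_C ≈ 6 mA, V_CE ≈ 5.1 V

Thevenize the base divider: V_Th = V_CC·R_2/(R_1+R_2) = 13×2.7/12.7 = 2.76 V, R_Th = R_1‖R_2 = 2.13 kΩ.
Base-emitter loop: V_Th = I_B·R_Th + V_BE + (β+1)I_B·R_E, so I_B = (2.76 − 0.7) / (2.13 + 151×0.33) = 0.0397 mA.
I_C = β·I_B = 150×0.0397 = 5.96 mA, and I_E = (β+1)I_B = 6 mA.
V_CE = V_CC − I_C·R_C − I_E·R_E = 13 − 5.96×1 − 6×0.33 = 5.06 V.
V_CE = 5.06 V > 0.2 V confirms active-region operation.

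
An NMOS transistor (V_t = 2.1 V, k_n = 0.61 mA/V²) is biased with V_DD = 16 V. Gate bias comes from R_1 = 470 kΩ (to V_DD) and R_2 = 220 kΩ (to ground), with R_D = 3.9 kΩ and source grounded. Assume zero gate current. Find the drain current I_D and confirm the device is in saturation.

V_G = V_DD·R_2/(R_1+R_2) = 16×220/690 = 5.1 V. With the source grounded, V_GS = V_G = 5.1 V.
Assume saturation: I_D = (k_n/2)(V_GS − V_t)² = (0.61/2)×(5.1 − 2.1)² = 0.305×3² = 2.75 mA.
V_DS = V_DD − I_D·R_D = 16 − 2.75×3.9 = 5.28 V.
Saturation requires V_DS ≥ V_GS − V_t = 3 V; 5.28 ≥ 3 ✓.

I_D ≈ 2.7 mA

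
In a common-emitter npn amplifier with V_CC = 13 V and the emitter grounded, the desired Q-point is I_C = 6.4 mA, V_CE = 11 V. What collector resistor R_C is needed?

Collector loop: V_CC = I_C·R_C + V_CE.
R_C = (V_CC − V_CE)/I_C = (13 − 11)/6.4 = 0.312 kΩ.

R_C ≈ 0.31 kΩ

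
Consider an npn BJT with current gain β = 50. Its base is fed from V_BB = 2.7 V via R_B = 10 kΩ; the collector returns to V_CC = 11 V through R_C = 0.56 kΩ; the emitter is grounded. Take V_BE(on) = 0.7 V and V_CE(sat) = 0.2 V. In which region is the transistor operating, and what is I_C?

Assume active. Base-emitter loop: I_B = (V_BB − V_BE)/R_B = (2.7 − 0.7)/10 = 0.2 mA.
I_C = β·I_B = 50×0.2 = 10 mA.
V_CE = V_CC − I_C·R_C = 11 − 10×0.56 = 5.4 V > V_CE(sat), so the active-region assumption holds.

active; I_C ≈ 10 mA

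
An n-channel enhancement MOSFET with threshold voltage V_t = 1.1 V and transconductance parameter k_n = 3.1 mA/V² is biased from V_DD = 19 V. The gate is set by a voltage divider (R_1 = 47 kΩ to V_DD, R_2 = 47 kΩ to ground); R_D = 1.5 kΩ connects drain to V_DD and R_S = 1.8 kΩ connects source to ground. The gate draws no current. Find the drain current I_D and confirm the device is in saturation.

I_D ≈ 3.8 mA

V_G = V_DD·R_2/(R_1+R_2) = 19×47/94 = 9.5 V.
Assume saturation: I_D = (k_n/2)(V_GS − V_t)² with V_GS = V_G − I_D·R_S = 9.5 − 1.8·I_D.
Substituting gives 5.02·I_D² − 47.9·I_D + 109 = 0, with roots I_D = 3.8 or 5.74 mA.
The root I_D = 5.74 mA gives V_GS = -0.824 V ≤ V_t, so take I_D = 3.8 mA.
Then V_GS = 2.67 V and V_DS = V_DD − I_D(R_D+R_S) = 19 − 3.8×3.3 = 6.47 V.
Saturation requires V_DS ≥ V_GS − V_t = 1.57 V; 6.47 ≥ 1.57 ✓.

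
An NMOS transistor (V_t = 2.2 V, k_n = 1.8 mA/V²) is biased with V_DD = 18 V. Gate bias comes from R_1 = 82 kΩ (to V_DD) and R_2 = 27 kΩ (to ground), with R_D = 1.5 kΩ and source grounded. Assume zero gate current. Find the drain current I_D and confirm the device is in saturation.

V_G = V_DD·R_2/(R_1+R_2) = 18×27/109 = 4.46 V. With the source grounded, V_GS = V_G = 4.46 V.
Assume saturation: I_D = (k_n/2)(V_GS − V_t)² = (1.8/2)×(4.46 − 2.2)² = 0.9×2.26² = 4.59 mA.
V_DS = V_DD − I_D·R_D = 18 − 4.59×1.5 = 11.1 V.
Saturation requires V_DS ≥ V_GS − V_t = 2.26 V; 11.1 ≥ 2.26 ✓.

I_D ≈ 4.6 mA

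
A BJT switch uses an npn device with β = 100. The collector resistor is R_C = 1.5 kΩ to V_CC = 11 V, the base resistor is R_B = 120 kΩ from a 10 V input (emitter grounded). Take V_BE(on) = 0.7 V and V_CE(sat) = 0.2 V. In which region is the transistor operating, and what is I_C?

Assume active: I_B = (10 − 0.7)/120 = 0.0775 mA, giving I_C = β·I_B = 7.75 mA.
But then V_CE = 11 − 7.75×1.5 = -0.625 V < V_CE(sat) = 0.2 V — impossible in the active region.
So the transistor is saturated. With V_CE = 0.2 V, I_C = (V_CC − 0.2)/R_C = 10.8/1.5 = 7.2 mA.
Check: β·I_B = 7.75 mA > I_C = 7.2 mA, confirming saturation.

saturation; I_C ≈ 7.2 mA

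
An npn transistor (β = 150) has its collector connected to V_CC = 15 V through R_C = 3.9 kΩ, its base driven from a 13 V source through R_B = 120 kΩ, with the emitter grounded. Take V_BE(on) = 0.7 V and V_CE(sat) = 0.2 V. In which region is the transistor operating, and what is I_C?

saturation; I_C ≈ 3.8 mA

Assume active: I_B = (13 − 0.7)/120 = 0.103 mA, giving I_C = β·I_B = 15.4 mA.
But then V_CE = 15 − 15.4×3.9 = -45 V < V_CE(sat) = 0.2 V — impossible in the active region.
So the transistor is saturated. With V_CE = 0.2 V, I_C = (V_CC − 0.2)/R_C = 14.8/3.9 = 3.79 mA.
Check: β·I_B = 15.4 mA > I_C = 3.79 mA, confirming saturation.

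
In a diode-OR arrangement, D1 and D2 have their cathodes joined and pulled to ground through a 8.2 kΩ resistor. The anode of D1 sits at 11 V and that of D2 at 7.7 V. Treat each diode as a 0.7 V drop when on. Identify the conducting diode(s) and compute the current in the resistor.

Assume both conduct. Then node N would need to be at both 11−0.7 = 10.3 V and 7.7−0.7 = 7 V, which is impossible.
Assume only D1 conducts: V_N = 11 − 0.7 = 10.3 V, so I_R = 10.3/8.2 = 1.26 mA.
Check D2: its anode-to-cathode voltage is 7.7 − 10.3 = -2.6 V < 0.7 V, so it is off. The assumption is consistent.

Only D1 conducts; I_R ≈ 1.3 mA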